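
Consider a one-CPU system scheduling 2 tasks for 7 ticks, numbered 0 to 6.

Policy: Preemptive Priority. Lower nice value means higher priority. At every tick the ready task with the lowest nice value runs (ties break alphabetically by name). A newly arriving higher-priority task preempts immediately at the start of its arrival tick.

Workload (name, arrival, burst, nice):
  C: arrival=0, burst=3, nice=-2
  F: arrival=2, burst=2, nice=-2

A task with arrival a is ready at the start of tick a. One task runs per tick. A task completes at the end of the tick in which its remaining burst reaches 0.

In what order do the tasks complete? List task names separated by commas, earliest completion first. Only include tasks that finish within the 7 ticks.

completion order = C, F

t=0: ready={C} → run C
t=1: ready={C} → run C
t=2: ready={C,F} → run C
t=3: ready={F} → run F
t=4: ready={F} → run F
t=5: (idle)
t=6: (idle)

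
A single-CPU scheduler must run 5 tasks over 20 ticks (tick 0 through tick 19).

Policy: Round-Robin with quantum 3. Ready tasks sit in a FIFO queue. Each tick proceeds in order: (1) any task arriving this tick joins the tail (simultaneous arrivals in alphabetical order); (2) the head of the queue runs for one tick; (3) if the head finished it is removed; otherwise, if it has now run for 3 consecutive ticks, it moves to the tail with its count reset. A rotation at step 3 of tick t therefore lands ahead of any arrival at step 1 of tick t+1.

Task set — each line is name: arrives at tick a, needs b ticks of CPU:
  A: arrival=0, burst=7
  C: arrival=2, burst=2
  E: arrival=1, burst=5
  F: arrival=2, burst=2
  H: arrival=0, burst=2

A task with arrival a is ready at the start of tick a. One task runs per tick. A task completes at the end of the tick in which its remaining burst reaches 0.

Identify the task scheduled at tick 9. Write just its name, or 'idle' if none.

t=0: queue=[A,H] q_used=0 → run A
t=1: queue=[A,H,E] q_used=1 → run A
t=2: queue=[A,H,E,C,F] q_used=2 → run A
t=3: queue=[H,E,C,F,A] q_used=0 → run H
t=4: queue=[H,E,C,F,A] q_used=1 → run H
t=5: queue=[E,C,F,A] q_used=0 → run E
t=6: queue=[E,C,F,A] q_used=1 → run E
t=7: queue=[E,C,F,A] q_used=2 → run E
t=8: queue=[C,F,A,E] q_used=0 → run C
t=9: queue=[C,F,A,E] q_used=1 → run C
t=10: queue=[F,A,E] q_used=0 → run F
t=11: queue=[F,A,E] q_used=1 → run F
t=12: queue=[A,E] q_used=0 → run A
t=13: queue=[A,E] q_used=1 → run A
t=14: queue=[A,E] q_used=2 → run A
t=15: queue=[E,A] q_used=0 → run E
t=16: queue=[E,A] q_used=1 → run E
t=17: queue=[A] q_used=0 → run A
t=18: (idle)
t=19: (idle)

running at tick 9 = C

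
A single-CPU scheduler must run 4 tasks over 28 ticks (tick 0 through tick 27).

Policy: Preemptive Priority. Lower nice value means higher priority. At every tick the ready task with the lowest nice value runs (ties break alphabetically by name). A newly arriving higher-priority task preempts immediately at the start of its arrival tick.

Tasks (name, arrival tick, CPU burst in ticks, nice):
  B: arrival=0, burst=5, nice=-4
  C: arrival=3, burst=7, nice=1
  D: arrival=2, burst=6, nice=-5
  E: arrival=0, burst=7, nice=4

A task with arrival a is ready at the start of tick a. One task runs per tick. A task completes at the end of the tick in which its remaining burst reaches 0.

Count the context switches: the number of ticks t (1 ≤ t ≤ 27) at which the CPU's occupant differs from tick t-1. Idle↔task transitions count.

context switches = 5

t=0: ready={B,E} → run B
t=1: ready={B,E} → run B
t=2: ready={B,D,E} → run D
t=3: ready={B,C,D,E} → run D
t=4: ready={B,C,D,E} → run D
t=5: ready={B,C,D,E} → run D
t=6: ready={B,C,D,E} → run D
t=7: ready={B,C,D,E} → run D
t=8: ready={B,C,E} → run B
t=9: ready={B,C,E} → run B
t=10: ready={B,C,E} → run B
t=11: ready={C,E} → run C
t=12: ready={C,E} → run C
t=13: ready={C,E} → run C
t=14: ready={C,E} → run C
t=15: ready={C,E} → run C
t=16: ready={C,E} → run C
t=17: ready={C,E} → run C
t=18: ready={E} → run E
t=19: ready={E} → run E
t=20: ready={E} → run E
t=21: ready={E} → run E
t=22: ready={E} → run E
t=23: ready={E} → run E
t=24: ready={E} → run E
t=25: (idle)
t=26: (idle)
t=27: (idle)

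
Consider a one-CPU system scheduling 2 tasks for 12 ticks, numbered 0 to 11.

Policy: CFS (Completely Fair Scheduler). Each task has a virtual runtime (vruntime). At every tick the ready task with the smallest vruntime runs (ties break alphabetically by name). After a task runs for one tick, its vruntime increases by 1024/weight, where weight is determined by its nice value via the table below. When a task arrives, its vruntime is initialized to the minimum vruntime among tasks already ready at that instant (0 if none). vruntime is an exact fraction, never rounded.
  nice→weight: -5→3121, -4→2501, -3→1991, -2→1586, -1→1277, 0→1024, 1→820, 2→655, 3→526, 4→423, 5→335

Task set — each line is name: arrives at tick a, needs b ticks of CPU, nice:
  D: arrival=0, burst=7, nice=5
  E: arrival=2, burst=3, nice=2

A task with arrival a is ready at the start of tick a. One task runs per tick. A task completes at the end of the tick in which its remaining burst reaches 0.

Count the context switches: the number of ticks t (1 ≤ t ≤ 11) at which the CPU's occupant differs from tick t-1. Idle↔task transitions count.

t=0: vr[D=0] → run D
t=1: vr[D=1024/335] → run D
t=2: vr[D=2048/335 E=2048/335] → run D
t=3: vr[D=3072/335 E=2048/335] → run E
t=4: vr[D=3072/335 E=336896/43885] → run E
t=5: vr[D=3072/335 E=405504/43885] → run D
t=6: vr[D=4096/335 E=405504/43885] → run E
t=7: vr[D=4096/335] → run D
t=8: vr[D=1024/67] → run D
t=9: vr[D=6144/335] → run D
t=10: (idle)
t=11: (idle)

context switches = 5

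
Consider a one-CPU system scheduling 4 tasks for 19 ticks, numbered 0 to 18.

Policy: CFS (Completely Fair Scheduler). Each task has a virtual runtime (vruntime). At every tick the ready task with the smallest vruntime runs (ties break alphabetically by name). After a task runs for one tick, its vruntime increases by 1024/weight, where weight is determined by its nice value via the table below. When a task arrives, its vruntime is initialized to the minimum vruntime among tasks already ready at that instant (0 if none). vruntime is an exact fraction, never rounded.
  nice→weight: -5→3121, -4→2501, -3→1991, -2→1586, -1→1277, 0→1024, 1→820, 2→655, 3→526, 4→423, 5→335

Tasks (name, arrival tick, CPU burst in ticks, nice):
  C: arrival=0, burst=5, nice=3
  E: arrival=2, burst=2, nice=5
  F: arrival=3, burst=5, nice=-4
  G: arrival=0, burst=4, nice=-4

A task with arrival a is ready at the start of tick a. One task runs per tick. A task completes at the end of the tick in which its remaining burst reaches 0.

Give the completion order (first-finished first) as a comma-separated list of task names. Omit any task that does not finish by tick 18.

t=0: vr[C=0 G=0] → run C
t=1: vr[C=512/263 G=0] → run G
t=2: vr[C=512/263 E=1024/2501 G=1024/2501] → run E
t=3: vr[C=512/263 E=2904064/837835 F=1024/2501 G=1024/2501] → run F
t=4: vr[C=512/263 E=2904064/837835 F=2048/2501 G=1024/2501] → run G
t=5: vr[C=512/263 E=2904064/837835 F=2048/2501 G=2048/2501] → run F
t=6: vr[C=512/263 E=2904064/837835 F=3072/2501 G=2048/2501] → run G
t=7: vr[C=512/263 E=2904064/837835 F=3072/2501 G=3072/2501] → run F
t=8: vr[C=512/263 E=2904064/837835 F=4096/2501 G=3072/2501] → run G
t=9: vr[C=512/263 E=2904064/837835 F=4096/2501] → run F
t=10: vr[C=512/263 E=2904064/837835 F=5120/2501] → run C
t=11: vr[C=1024/263 E=2904064/837835 F=5120/2501] → run F
t=12: vr[C=1024/263 E=2904064/837835] → run E
t=13: vr[C=1024/263] → run C
t=14: vr[C=1536/263] → run C
t=15: vr[C=2048/263] → run C
t=16: (idle)
t=17: (idle)
t=18: (idle)

completion order = G, F, E, C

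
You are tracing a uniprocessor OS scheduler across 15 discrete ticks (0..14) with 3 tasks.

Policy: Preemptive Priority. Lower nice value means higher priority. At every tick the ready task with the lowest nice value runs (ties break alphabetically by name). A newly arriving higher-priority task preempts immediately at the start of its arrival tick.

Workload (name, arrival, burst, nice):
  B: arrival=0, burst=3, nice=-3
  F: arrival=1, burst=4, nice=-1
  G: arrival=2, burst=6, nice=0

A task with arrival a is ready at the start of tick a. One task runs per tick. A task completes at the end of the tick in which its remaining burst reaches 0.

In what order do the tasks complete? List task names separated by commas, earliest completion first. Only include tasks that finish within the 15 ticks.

t=0: ready={B} → run B
t=1: ready={B,F} → run B
t=2: ready={B,F,G} → run B
t=3: ready={F,G} → run F
t=4: ready={F,G} → run F
t=5: ready={F,G} → run F
t=6: ready={F,G} → run F
t=7: ready={G} → run G
t=8: ready={G} → run G
t=9: ready={G} → run G
t=10: ready={G} → run G
t=11: ready={G} → run G
t=12: ready={G} → run G
t=13: (idle)
t=14: (idle)

completion order = B, F, G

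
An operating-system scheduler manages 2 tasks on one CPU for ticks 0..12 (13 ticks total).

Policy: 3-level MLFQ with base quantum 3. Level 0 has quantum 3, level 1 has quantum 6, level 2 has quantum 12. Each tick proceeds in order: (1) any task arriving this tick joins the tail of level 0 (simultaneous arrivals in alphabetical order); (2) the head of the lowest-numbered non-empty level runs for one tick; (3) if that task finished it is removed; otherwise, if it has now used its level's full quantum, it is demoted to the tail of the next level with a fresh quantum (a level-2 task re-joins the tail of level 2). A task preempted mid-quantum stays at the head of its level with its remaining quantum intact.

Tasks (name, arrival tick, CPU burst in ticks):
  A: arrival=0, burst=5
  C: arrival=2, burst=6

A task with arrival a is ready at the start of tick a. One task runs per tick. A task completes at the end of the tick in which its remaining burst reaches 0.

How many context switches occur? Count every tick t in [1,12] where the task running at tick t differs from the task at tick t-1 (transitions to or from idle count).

context switches = 4

t=0: L0/L1/L2 = A/-/- → run A
t=1: L0/L1/L2 = A/-/- → run A
t=2: L0/L1/L2 = AC/-/- → run A
t=3: L0/L1/L2 = C/A/- → run C
t=4: L0/L1/L2 = C/A/- → run C
t=5: L0/L1/L2 = C/A/- → run C
t=6: L0/L1/L2 = -/AC/- → run A
t=7: L0/L1/L2 = -/AC/- → run A
t=8: L0/L1/L2 = -/C/- → run C
t=9: L0/L1/L2 = -/C/- → run C
t=10: L0/L1/L2 = -/C/- → run C
t=11: (idle)
t=12: (idle)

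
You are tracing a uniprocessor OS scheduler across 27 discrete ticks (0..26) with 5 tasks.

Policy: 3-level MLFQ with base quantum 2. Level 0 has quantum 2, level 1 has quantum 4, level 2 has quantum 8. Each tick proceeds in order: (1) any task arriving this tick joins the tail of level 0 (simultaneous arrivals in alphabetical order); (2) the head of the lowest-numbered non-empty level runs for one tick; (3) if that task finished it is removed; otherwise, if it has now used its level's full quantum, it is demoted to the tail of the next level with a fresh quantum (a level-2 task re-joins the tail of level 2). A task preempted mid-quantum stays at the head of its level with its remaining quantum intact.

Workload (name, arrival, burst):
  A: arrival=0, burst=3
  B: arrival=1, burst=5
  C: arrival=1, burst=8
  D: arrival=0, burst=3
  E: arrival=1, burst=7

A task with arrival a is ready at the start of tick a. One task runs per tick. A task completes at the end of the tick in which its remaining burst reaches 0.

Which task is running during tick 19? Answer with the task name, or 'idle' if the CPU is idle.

t=0: L0/L1/L2 = AD/-/- → run A
t=1: L0/L1/L2 = ADBCE/-/- → run A
t=2: L0/L1/L2 = DBCE/A/- → run D
t=3: L0/L1/L2 = DBCE/A/- → run D
t=4: L0/L1/L2 = BCE/AD/- → run B
t=5: L0/L1/L2 = BCE/AD/- → run B
t=6: L0/L1/L2 = CE/ADB/- → run C
t=7: L0/L1/L2 = CE/ADB/- → run C
t=8: L0/L1/L2 = E/ADBC/- → run E
t=9: L0/L1/L2 = E/ADBC/- → run E
t=10: L0/L1/L2 = -/ADBCE/- → run A
t=11: L0/L1/L2 = -/DBCE/- → run D
t=12: L0/L1/L2 = -/BCE/- → run B
t=13: L0/L1/L2 = -/BCE/- → run B
t=14: L0/L1/L2 = -/BCE/- → run B
t=15: L0/L1/L2 = -/CE/- → run C
t=16: L0/L1/L2 = -/CE/- → run C
t=17: L0/L1/L2 = -/CE/- → run C
t=18: L0/L1/L2 = -/CE/- → run C
t=19: L0/L1/L2 = -/E/C → run E
t=20: L0/L1/L2 = -/E/C → run E
t=21: L0/L1/L2 = -/E/C → run E
t=22: L0/L1/L2 = -/E/C → run E
t=23: L0/L1/L2 = -/-/CE → run C
t=24: L0/L1/L2 = -/-/CE → run C
t=25: L0/L1/L2 = -/-/E → run E
t=26: (idle)

running at tick 19 = E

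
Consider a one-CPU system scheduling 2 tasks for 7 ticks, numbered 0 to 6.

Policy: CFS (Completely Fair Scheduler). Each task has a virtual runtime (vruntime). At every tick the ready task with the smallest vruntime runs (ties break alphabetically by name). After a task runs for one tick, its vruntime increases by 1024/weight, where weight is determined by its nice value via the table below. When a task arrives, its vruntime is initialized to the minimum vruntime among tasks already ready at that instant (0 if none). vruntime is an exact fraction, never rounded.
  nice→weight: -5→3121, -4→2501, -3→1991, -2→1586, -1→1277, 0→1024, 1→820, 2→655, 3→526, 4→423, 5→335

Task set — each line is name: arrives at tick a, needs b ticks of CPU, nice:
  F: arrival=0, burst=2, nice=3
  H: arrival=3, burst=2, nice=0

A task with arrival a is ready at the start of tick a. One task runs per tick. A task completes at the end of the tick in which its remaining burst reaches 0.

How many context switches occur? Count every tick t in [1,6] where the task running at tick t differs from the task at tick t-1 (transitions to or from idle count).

t=0: vr[F=0] → run F
t=1: vr[F=512/263] → run F
t=2: (idle)
t=3: vr[H=0] → run H
t=4: vr[H=1] → run H
t=5: (idle)
t=6: (idle)

context switches = 3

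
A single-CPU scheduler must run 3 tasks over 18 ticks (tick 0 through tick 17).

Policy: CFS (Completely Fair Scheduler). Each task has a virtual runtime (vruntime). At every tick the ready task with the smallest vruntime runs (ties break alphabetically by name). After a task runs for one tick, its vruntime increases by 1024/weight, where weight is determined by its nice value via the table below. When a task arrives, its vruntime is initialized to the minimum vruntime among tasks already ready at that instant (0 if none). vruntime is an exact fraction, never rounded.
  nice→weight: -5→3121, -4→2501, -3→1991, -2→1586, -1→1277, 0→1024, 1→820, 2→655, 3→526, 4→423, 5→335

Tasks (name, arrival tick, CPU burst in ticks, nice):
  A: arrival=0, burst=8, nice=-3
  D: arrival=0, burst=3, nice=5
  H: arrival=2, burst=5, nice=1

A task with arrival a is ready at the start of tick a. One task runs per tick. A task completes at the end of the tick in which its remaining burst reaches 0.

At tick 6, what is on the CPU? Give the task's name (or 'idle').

running at tick 6 = H

t=0: vr[A=0 D=0] → run A
t=1: vr[A=1024/1991 D=0] → run D
t=2: vr[A=1024/1991 D=1024/335 H=1024/1991] → run A
t=3: vr[A=2048/1991 D=1024/335 H=1024/1991] → run H
t=4: vr[A=2048/1991 D=1024/335 H=719616/408155] → run A
t=5: vr[A=3072/1991 D=1024/335 H=719616/408155] → run A
t=6: vr[A=4096/1991 D=1024/335 H=719616/408155] → run H
t=7: vr[A=4096/1991 D=1024/335 H=1229312/408155] → run A
t=8: vr[A=5120/1991 D=1024/335 H=1229312/408155] → run A
t=9: vr[A=6144/1991 D=1024/335 H=1229312/408155] → run H
t=10: vr[A=6144/1991 D=1024/335 H=1739008/408155] → run D
t=11: vr[A=6144/1991 D=2048/335 H=1739008/408155] → run A
t=12: vr[A=7168/1991 D=2048/335 H=1739008/408155] → run A
t=13: vr[D=2048/335 H=1739008/408155] → run H
t=14: vr[D=2048/335 H=2248704/408155] → run H
t=15: vr[D=2048/335] → run D
t=16: (idle)
t=17: (idle)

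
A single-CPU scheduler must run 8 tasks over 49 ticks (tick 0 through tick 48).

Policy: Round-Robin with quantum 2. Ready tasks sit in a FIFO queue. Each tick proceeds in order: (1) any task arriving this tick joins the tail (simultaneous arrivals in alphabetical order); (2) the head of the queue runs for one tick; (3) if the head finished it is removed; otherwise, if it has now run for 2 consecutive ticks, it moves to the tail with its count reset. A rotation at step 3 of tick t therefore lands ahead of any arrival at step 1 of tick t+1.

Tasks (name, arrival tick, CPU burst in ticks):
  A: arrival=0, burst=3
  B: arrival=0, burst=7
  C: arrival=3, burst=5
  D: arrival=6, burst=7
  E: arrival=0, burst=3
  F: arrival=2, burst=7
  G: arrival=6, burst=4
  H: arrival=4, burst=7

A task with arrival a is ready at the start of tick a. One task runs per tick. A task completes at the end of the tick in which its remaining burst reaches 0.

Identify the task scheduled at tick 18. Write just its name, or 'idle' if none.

running at tick 18 = G

t=0: queue=[A,B,E] q_used=0 → run A
t=1: queue=[A,B,E] q_used=1 → run A
t=2: queue=[B,E,A,F] q_used=0 → run B
t=3: queue=[B,E,A,F,C] q_used=1 → run B
t=4: queue=[E,A,F,C,B,H] q_used=0 → run E
t=5: queue=[E,A,F,C,B,H] q_used=1 → run E
t=6: queue=[A,F,C,B,H,E,D,G] q_used=0 → run A
t=7: queue=[F,C,B,H,E,D,G] q_used=0 → run F
t=8: queue=[F,C,B,H,E,D,G] q_used=1 → run F
t=9: queue=[C,B,H,E,D,G,F] q_used=0 → run C
t=10: queue=[C,B,H,E,D,G,F] q_used=1 → run C
t=11: queue=[B,H,E,D,G,F,C] q_used=0 → run B
t=12: queue=[B,H,E,D,G,F,C] q_used=1 → run B
t=13: queue=[H,E,D,G,F,C,B] q_used=0 → run H
t=14: queue=[H,E,D,G,F,C,B] q_used=1 → run H
t=15: queue=[E,D,G,F,C,B,H] q_used=0 → run E
t=16: queue=[D,G,F,C,B,H] q_used=0 → run D
t=17: queue=[D,G,F,C,B,H] q_used=1 → run D
t=18: queue=[G,F,C,B,H,D] q_used=0 → run G
t=19: queue=[G,F,C,B,H,D] q_used=1 → run G
t=20: queue=[F,C,B,H,D,G] q_used=0 → run F
t=21: queue=[F,C,B,H,D,G] q_used=1 → run F
t=22: queue=[C,B,H,D,G,F] q_used=0 → run C
t=23: queue=[C,B,H,D,G,F] q_used=1 → run C
t=24: queue=[B,H,D,G,F,C] q_used=0 → run B
t=25: queue=[B,H,D,G,F,C] q_used=1 → run B
t=26: queue=[H,D,G,F,C,B] q_used=0 → run H
t=27: queue=[H,D,G,F,C,B] q_used=1 → run H
t=28: queue=[D,G,F,C,B,H] q_used=0 → run D
t=29: queue=[D,G,F,C,B,H] q_used=1 → run D
t=30: queue=[G,F,C,B,H,D] q_used=0 → run G
t=31: queue=[G,F,C,B,H,D] q_used=1 → run G
t=32: queue=[F,C,B,H,D] q_used=0 → run F
t=33: queue=[F,C,B,H,D] q_used=1 → run F
t=34: queue=[C,B,H,D,F] q_used=0 → run C
t=35: queue=[B,H,D,F] q_used=0 → run B
t=36: queue=[H,D,F] q_used=0 → run H
t=37: queue=[H,D,F] q_used=1 → run H
t=38: queue=[D,F,H] q_used=0 → run D
t=39: queue=[D,F,H] q_used=1 → run D
t=40: queue=[F,H,D] q_used=0 → run F
t=41: queue=[H,D] q_used=0 → run H
t=42: queue=[D] q_used=0 → run D
t=43: (idle)
t=44: (idle)
t=45: (idle)
t=46: (idle)
t=47: (idle)
t=48: (idle)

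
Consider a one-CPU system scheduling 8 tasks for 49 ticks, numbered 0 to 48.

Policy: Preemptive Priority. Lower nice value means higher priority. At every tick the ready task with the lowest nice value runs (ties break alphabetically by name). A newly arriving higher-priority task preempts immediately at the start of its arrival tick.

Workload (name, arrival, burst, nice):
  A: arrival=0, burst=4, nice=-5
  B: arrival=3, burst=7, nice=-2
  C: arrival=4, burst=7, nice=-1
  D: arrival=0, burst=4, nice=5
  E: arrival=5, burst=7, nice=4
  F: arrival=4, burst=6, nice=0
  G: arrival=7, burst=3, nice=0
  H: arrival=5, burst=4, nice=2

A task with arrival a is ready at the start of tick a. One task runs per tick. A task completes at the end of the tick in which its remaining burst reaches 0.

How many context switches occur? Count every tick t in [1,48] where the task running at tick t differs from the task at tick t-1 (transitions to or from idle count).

context switches = 8

t=0: ready={A,D} → run A
t=1: ready={A,D} → run A
t=2: ready={A,D} → run A
t=3: ready={A,B,D} → run A
t=4: ready={B,C,D,F} → run B
t=5: ready={B,C,D,E,F,H} → run B
t=6: ready={B,C,D,E,F,H} → run B
t=7: ready={B,C,D,E,F,G,H} → run B
t=8: ready={B,C,D,E,F,G,H} → run B
t=9: ready={B,C,D,E,F,G,H} → run B
t=10: ready={B,C,D,E,F,G,H} → run B
t=11: ready={C,D,E,F,G,H} → run C
t=12: ready={C,D,E,F,G,H} → run C
t=13: ready={C,D,E,F,G,H} → run C
t=14: ready={C,D,E,F,G,H} → run C
t=15: ready={C,D,E,F,G,H} → run C
t=16: ready={C,D,E,F,G,H} → run C
t=17: ready={C,D,E,F,G,H} → run C
t=18: ready={D,E,F,G,H} → run F
t=19: ready={D,E,F,G,H} → run F
t=20: ready={D,E,F,G,H} → run F
t=21: ready={D,E,F,G,H} → run F
t=22: ready={D,E,F,G,H} → run F
t=23: ready={D,E,F,G,H} → run F
t=24: ready={D,E,G,H} → run G
t=25: ready={D,E,G,H} → run G
t=26: ready={D,E,G,H} → run G
t=27: ready={D,E,H} → run H
t=28: ready={D,E,H} → run H
t=29: ready={D,E,H} → run H
t=30: ready={D,E,H} → run H
t=31: ready={D,E} → run E
t=32: ready={D,E} → run E
t=33: ready={D,E} → run E
t=34: ready={D,E} → run E
t=35: ready={D,E} → run E
t=36: ready={D,E} → run E
t=37: ready={D,E} → run E
t=38: ready={D} → run D
t=39: ready={D} → run D
t=40: ready={D} → run D
t=41: ready={D} → run D
t=42: (idle)
t=43: (idle)
t=44: (idle)
t=45: (idle)
t=46: (idle)
t=47: (idle)
t=48: (idle)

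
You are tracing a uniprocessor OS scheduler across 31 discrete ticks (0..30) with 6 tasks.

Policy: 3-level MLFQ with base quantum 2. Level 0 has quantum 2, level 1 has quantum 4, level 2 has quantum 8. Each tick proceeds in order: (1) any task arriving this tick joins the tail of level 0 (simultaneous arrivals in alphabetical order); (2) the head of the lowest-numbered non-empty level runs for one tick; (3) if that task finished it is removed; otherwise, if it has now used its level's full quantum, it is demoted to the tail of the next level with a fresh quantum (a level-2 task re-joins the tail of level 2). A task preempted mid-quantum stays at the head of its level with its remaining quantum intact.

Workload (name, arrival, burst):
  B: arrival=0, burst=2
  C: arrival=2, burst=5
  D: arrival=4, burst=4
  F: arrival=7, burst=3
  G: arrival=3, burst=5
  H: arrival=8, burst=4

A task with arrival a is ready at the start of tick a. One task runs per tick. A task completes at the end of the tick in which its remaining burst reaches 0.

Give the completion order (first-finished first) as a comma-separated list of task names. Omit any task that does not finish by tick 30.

t=0: L0/L1/L2 = B/-/- → run B
t=1: L0/L1/L2 = B/-/- → run B
t=2: L0/L1/L2 = C/-/- → run C
t=3: L0/L1/L2 = CG/-/- → run C
t=4: L0/L1/L2 = GD/C/- → run G
t=5: L0/L1/L2 = GD/C/- → run G
t=6: L0/L1/L2 = D/CG/- → run D
t=7: L0/L1/L2 = DF/CG/- → run D
t=8: L0/L1/L2 = FH/CGD/- → run F
t=9: L0/L1/L2 = FH/CGD/- → run F
t=10: L0/L1/L2 = H/CGDF/- → run H
t=11: L0/L1/L2 = H/CGDF/- → run H
t=12: L0/L1/L2 = -/CGDFH/- → run C
t=13: L0/L1/L2 = -/CGDFH/- → run C
t=14: L0/L1/L2 = -/CGDFH/- → run C
t=15: L0/L1/L2 = -/GDFH/- → run G
t=16: L0/L1/L2 = -/GDFH/- → run G
t=17: L0/L1/L2 = -/GDFH/- → run G
t=18: L0/L1/L2 = -/DFH/- → run D
t=19: L0/L1/L2 = -/DFH/- → run D
t=20: L0/L1/L2 = -/FH/- → run F
t=21: L0/L1/L2 = -/H/- → run H
t=22: L0/L1/L2 = -/H/- → run H
t=23: (idle)
t=24: (idle)
t=25: (idle)
t=26: (idle)
t=27: (idle)
t=28: (idle)
t=29: (idle)
t=30: (idle)

completion order = B, C, G, D, F, H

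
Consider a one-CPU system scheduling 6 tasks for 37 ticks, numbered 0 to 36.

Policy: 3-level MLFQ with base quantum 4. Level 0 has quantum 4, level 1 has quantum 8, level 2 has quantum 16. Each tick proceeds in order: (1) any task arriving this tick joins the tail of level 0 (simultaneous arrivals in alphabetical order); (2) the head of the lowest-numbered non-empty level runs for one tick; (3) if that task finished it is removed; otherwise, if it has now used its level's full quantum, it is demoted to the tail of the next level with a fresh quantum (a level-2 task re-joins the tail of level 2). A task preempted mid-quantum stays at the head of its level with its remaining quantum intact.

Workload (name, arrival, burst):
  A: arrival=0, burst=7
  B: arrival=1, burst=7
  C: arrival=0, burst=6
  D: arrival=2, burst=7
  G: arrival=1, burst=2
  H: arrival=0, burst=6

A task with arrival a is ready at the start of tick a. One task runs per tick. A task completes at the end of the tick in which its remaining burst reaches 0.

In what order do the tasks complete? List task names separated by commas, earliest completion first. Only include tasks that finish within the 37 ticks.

completion order = G, A, C, H, B, D

t=0: L0/L1/L2 = ACH/-/- → run A
t=1: L0/L1/L2 = ACHBG/-/- → run A
t=2: L0/L1/L2 = ACHBGD/-/- → run A
t=3: L0/L1/L2 = ACHBGD/-/- → run A
t=4: L0/L1/L2 = CHBGD/A/- → run C
t=5: L0/L1/L2 = CHBGD/A/- → run C
t=6: L0/L1/L2 = CHBGD/A/- → run C
t=7: L0/L1/L2 = CHBGD/A/- → run C
t=8: L0/L1/L2 = HBGD/AC/- → run H
t=9: L0/L1/L2 = HBGD/AC/- → run H
t=10: L0/L1/L2 = HBGD/AC/- → run H
t=11: L0/L1/L2 = HBGD/AC/- → run H
t=12: L0/L1/L2 = BGD/ACH/- → run B
t=13: L0/L1/L2 = BGD/ACH/- → run B
t=14: L0/L1/L2 = BGD/ACH/- → run B
t=15: L0/L1/L2 = BGD/ACH/- → run B
t=16: L0/L1/L2 = GD/ACHB/- → run G
t=17: L0/L1/L2 = GD/ACHB/- → run G
t=18: L0/L1/L2 = D/ACHB/- → run D
t=19: L0/L1/L2 = D/ACHB/- → run D
t=20: L0/L1/L2 = D/ACHB/- → run D
t=21: L0/L1/L2 = D/ACHB/- → run D
t=22: L0/L1/L2 = -/ACHBD/- → run A
t=23: L0/L1/L2 = -/ACHBD/- → run A
t=24: L0/L1/L2 = -/ACHBD/- → run A
t=25: L0/L1/L2 = -/CHBD/- → run C
t=26: L0/L1/L2 = -/CHBD/- → run C
t=27: L0/L1/L2 = -/HBD/- → run H
t=28: L0/L1/L2 = -/HBD/- → run H
t=29: L0/L1/L2 = -/BD/- → run B
t=30: L0/L1/L2 = -/BD/- → run B
t=31: L0/L1/L2 = -/BD/- → run B
t=32: L0/L1/L2 = -/D/- → run D
t=33: L0/L1/L2 = -/D/- → run D
t=34: L0/L1/L2 = -/D/- → run D
t=35: (idle)
t=36: (idle)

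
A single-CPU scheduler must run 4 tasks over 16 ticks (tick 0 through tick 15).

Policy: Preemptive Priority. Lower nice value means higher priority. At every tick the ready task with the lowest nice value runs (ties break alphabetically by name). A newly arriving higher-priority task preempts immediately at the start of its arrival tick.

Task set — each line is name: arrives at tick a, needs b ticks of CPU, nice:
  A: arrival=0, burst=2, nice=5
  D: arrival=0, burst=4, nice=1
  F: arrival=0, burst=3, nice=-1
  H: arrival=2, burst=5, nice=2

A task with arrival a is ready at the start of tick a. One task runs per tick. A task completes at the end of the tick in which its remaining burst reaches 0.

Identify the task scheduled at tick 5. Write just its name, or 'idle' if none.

running at tick 5 = D

t=0: ready={A,D,F} → run F
t=1: ready={A,D,F} → run F
t=2: ready={A,D,F,H} → run F
t=3: ready={A,D,H} → run D
t=4: ready={A,D,H} → run D
t=5: ready={A,D,H} → run D
t=6: ready={A,D,H} → run D
t=7: ready={A,H} → run H
t=8: ready={A,H} → run H
t=9: ready={A,H} → run H
t=10: ready={A,H} → run H
t=11: ready={A,H} → run H
t=12: ready={A} → run A
t=13: ready={A} → run A
t=14: (idle)
t=15: (idle)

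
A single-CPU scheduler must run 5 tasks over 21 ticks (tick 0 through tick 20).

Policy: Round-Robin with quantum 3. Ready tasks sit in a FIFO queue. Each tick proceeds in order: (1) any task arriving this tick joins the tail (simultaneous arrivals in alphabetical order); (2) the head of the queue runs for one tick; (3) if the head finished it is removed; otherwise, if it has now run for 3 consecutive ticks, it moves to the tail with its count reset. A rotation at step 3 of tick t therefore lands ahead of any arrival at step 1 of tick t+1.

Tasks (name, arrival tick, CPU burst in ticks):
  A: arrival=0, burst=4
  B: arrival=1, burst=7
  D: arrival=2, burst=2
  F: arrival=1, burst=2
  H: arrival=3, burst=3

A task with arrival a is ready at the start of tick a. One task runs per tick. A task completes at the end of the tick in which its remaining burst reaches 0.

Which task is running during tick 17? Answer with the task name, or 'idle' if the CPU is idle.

t=0: queue=[A] q_used=0 → run A
t=1: queue=[A,B,F] q_used=1 → run A
t=2: queue=[A,B,F,D] q_used=2 → run A
t=3: queue=[B,F,D,A,H] q_used=0 → run B
t=4: queue=[B,F,D,A,H] q_used=1 → run B
t=5: queue=[B,F,D,A,H] q_used=2 → run B
t=6: queue=[F,D,A,H,B] q_used=0 → run F
t=7: queue=[F,D,A,H,B] q_used=1 → run F
t=8: queue=[D,A,H,B] q_used=0 → run D
t=9: queue=[D,A,H,B] q_used=1 → run D
t=10: queue=[A,H,B] q_used=0 → run A
t=11: queue=[H,B] q_used=0 → run H
t=12: queue=[H,B] q_used=1 → run H
t=13: queue=[H,B] q_used=2 → run H
t=14: queue=[B] q_used=0 → run B
t=15: queue=[B] q_used=1 → run B
t=16: queue=[B] q_used=2 → run B
t=17: queue=[B] q_used=0 → run B
t=18: (idle)
t=19: (idle)
t=20: (idle)

running at tick 17 = B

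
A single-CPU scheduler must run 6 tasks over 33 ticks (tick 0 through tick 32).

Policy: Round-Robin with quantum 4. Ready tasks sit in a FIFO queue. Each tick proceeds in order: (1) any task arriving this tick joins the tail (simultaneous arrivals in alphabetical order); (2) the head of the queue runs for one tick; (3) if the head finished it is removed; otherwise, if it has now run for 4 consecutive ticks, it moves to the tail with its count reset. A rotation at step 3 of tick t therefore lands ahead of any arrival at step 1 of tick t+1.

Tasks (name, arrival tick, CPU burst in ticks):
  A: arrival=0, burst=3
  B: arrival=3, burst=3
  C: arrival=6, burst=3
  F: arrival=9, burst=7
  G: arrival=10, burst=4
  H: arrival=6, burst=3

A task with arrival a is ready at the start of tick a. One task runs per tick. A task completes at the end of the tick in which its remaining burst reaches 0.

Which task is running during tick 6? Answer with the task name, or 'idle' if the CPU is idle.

t=0: queue=[A] q_used=0 → run A
t=1: queue=[A] q_used=1 → run A
t=2: queue=[A] q_used=2 → run A
t=3: queue=[B] q_used=0 → run B
t=4: queue=[B] q_used=1 → run B
t=5: queue=[B] q_used=2 → run B
t=6: queue=[C,H] q_used=0 → run C
t=7: queue=[C,H] q_used=1 → run C
t=8: queue=[C,H] q_used=2 → run C
t=9: queue=[H,F] q_used=0 → run H
t=10: queue=[H,F,G] q_used=1 → run H
t=11: queue=[H,F,G] q_used=2 → run H
t=12: queue=[F,G] q_used=0 → run F
t=13: queue=[F,G] q_used=1 → run F
t=14: queue=[F,G] q_used=2 → run F
t=15: queue=[F,G] q_used=3 → run F
t=16: queue=[G,F] q_used=0 → run G
t=17: queue=[G,F] q_used=1 → run G
t=18: queue=[G,F] q_used=2 → run G
t=19: queue=[G,F] q_used=3 → run G
t=20: queue=[F] q_used=0 → run F
t=21: queue=[F] q_used=1 → run F
t=22: queue=[F] q_used=2 → run F
t=23: (idle)
t=24: (idle)
t=25: (idle)
t=26: (idle)
t=27: (idle)
t=28: (idle)
t=29: (idle)
t=30: (idle)
t=31: (idle)
t=32: (idle)

running at tick 6 = C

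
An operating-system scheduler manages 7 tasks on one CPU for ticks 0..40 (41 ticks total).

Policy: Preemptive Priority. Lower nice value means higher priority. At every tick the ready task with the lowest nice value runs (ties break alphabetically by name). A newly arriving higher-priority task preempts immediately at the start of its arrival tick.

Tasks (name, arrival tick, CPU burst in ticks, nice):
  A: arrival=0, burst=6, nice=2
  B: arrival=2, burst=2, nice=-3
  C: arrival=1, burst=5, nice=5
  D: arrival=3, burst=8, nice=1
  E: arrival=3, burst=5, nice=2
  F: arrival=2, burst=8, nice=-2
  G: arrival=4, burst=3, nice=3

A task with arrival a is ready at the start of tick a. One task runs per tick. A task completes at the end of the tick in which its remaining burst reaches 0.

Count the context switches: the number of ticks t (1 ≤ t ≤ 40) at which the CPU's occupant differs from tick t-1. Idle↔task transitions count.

t=0: ready={A} → run A
t=1: ready={A,C} → run A
t=2: ready={A,B,C,F} → run B
t=3: ready={A,B,C,D,E,F} → run B
t=4: ready={A,C,D,E,F,G} → run F
t=5: ready={A,C,D,E,F,G} → run F
t=6: ready={A,C,D,E,F,G} → run F
t=7: ready={A,C,D,E,F,G} → run F
t=8: ready={A,C,D,E,F,G} → run F
t=9: ready={A,C,D,E,F,G} → run F
t=10: ready={A,C,D,E,F,G} → run F
t=11: ready={A,C,D,E,F,G} → run F
t=12: ready={A,C,D,E,G} → run D
t=13: ready={A,C,D,E,G} → run D
t=14: ready={A,C,D,E,G} → run D
t=15: ready={A,C,D,E,G} → run D
t=16: ready={A,C,D,E,G} → run D
t=17: ready={A,C,D,E,G} → run D
t=18: ready={A,C,D,E,G} → run D
t=19: ready={A,C,D,E,G} → run D
t=20: ready={A,C,E,G} → run A
t=21: ready={A,C,E,G} → run A
t=22: ready={A,C,E,G} → run A
t=23: ready={A,C,E,G} → run A
t=24: ready={C,E,G} → run E
t=25: ready={C,E,G} → run E
t=26: ready={C,E,G} → run E
t=27: ready={C,E,G} → run E
t=28: ready={C,E,G} → run E
t=29: ready={C,G} → run G
t=30: ready={C,G} → run G
t=31: ready={C,G} → run G
t=32: ready={C} → run C
t=33: ready={C} → run C
t=34: ready={C} → run C
t=35: ready={C} → run C
t=36: ready={C} → run C
t=37: (idle)
t=38: (idle)
t=39: (idle)
t=40: (idle)

context switches = 8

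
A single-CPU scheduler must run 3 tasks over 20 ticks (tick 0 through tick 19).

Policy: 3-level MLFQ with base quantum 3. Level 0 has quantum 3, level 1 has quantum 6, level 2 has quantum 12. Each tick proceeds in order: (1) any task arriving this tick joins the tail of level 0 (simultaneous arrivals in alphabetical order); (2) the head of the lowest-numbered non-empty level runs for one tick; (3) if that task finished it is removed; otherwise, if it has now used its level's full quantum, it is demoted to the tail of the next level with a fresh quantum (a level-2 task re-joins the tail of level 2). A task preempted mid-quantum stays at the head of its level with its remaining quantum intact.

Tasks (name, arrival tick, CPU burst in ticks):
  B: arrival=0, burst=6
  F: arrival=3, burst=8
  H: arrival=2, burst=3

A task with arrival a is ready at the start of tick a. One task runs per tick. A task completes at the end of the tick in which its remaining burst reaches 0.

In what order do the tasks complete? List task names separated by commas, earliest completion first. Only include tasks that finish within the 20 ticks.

completion order = H, B, F

t=0: L0/L1/L2 = B/-/- → run B
t=1: L0/L1/L2 = B/-/- → run B
t=2: L0/L1/L2 = BH/-/- → run B
t=3: L0/L1/L2 = HF/B/- → run H
t=4: L0/L1/L2 = HF/B/- → run H
t=5: L0/L1/L2 = HF/B/- → run H
t=6: L0/L1/L2 = F/B/- → run F
t=7: L0/L1/L2 = F/B/- → run F
t=8: L0/L1/L2 = F/B/- → run F
t=9: L0/L1/L2 = -/BF/- → run B
t=10: L0/L1/L2 = -/BF/- → run B
t=11: L0/L1/L2 = -/BF/- → run B
t=12: L0/L1/L2 = -/F/- → run F
t=13: L0/L1/L2 = -/F/- → run F
t=14: L0/L1/L2 = -/F/- → run F
t=15: L0/L1/L2 = -/F/- → run F
t=16: L0/L1/L2 = -/F/- → run F
t=17: (idle)
t=18: (idle)
t=19: (idle)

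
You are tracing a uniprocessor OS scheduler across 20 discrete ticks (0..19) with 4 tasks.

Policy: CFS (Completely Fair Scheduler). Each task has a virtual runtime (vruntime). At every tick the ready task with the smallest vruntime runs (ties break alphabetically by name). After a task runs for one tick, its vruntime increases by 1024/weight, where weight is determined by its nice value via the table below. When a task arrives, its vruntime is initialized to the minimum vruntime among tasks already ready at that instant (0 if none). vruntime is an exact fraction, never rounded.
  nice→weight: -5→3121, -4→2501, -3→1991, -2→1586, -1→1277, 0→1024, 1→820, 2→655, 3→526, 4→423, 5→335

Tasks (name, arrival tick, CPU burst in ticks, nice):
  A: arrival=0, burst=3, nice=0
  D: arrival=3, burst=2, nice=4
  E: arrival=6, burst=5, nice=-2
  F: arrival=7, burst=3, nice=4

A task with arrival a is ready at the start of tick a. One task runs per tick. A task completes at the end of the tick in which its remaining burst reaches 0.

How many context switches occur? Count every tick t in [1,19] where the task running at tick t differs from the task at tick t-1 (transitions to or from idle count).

t=0: vr[A=0] → run A
t=1: vr[A=1] → run A
t=2: vr[A=2] → run A
t=3: vr[D=0] → run D
t=4: vr[D=1024/423] → run D
t=5: (idle)
t=6: vr[E=0] → run E
t=7: vr[E=512/793 F=512/793] → run E
t=8: vr[E=1024/793 F=512/793] → run F
t=9: vr[E=1024/793 F=1028608/335439] → run E
t=10: vr[E=1536/793 F=1028608/335439] → run E
t=11: vr[E=2048/793 F=1028608/335439] → run E
t=12: vr[F=1028608/335439] → run F
t=13: vr[F=1840640/335439] → run F
t=14: (idle)
t=15: (idle)
t=16: (idle)
t=17: (idle)
t=18: (idle)
t=19: (idle)

context switches = 7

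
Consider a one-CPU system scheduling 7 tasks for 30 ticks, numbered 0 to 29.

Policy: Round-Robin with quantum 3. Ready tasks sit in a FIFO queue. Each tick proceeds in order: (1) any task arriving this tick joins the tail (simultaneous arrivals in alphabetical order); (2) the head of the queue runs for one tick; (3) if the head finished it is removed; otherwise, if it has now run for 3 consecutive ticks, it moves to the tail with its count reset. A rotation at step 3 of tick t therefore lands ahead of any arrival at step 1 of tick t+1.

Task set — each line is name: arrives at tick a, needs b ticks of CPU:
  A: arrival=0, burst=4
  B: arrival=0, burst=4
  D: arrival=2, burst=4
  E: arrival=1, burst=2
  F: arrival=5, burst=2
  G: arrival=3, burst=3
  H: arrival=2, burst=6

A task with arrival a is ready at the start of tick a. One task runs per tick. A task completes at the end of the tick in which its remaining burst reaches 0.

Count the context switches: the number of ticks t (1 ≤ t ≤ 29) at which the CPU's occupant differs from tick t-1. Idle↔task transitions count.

context switches = 11

t=0: queue=[A,B] q_used=0 → run A
t=1: queue=[A,B,E] q_used=1 → run A
t=2: queue=[A,B,E,D,H] q_used=2 → run A
t=3: queue=[B,E,D,H,A,G] q_used=0 → run B
t=4: queue=[B,E,D,H,A,G] q_used=1 → run B
t=5: queue=[B,E,D,H,A,G,F] q_used=2 → run B
t=6: queue=[E,D,H,A,G,F,B] q_used=0 → run E
t=7: queue=[E,D,H,A,G,F,B] q_used=1 → run E
t=8: queue=[D,H,A,G,F,B] q_used=0 → run D
t=9: queue=[D,H,A,G,F,B] q_used=1 → run D
t=10: queue=[D,H,A,G,F,B] q_used=2 → run D
t=11: queue=[H,A,G,F,B,D] q_used=0 → run H
t=12: queue=[H,A,G,F,B,D] q_used=1 → run H
t=13: queue=[H,A,G,F,B,D] q_used=2 → run H
t=14: queue=[A,G,F,B,D,H] q_used=0 → run A
t=15: queue=[G,F,B,D,H] q_used=0 → run G
t=16: queue=[G,F,B,D,H] q_used=1 → run G
t=17: queue=[G,F,B,D,H] q_used=2 → run G
t=18: queue=[F,B,D,H] q_used=0 → run F
t=19: queue=[F,B,D,H] q_used=1 → run F
t=20: queue=[B,D,H] q_used=0 → run B
t=21: queue=[D,H] q_used=0 → run D
t=22: queue=[H] q_used=0 → run H
t=23: queue=[H] q_used=1 → run H
t=24: queue=[H] q_used=2 → run H
t=25: (idle)
t=26: (idle)
t=27: (idle)
t=28: (idle)
t=29: (idle)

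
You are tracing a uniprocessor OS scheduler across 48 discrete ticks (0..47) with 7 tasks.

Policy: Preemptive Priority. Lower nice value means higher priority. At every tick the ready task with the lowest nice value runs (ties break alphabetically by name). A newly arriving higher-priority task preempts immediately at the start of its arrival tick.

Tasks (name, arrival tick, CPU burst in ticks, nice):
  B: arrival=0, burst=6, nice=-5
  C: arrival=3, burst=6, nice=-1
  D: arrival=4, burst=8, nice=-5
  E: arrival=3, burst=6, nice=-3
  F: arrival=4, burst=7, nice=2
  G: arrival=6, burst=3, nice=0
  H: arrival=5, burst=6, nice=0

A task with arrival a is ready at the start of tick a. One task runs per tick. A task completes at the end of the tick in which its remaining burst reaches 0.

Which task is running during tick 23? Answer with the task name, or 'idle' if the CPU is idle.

running at tick 23 = C

t=0: ready={B} → run B
t=1: ready={B} → run B
t=2: ready={B} → run B
t=3: ready={B,C,E} → run B
t=4: ready={B,C,D,E,F} → run B
t=5: ready={B,C,D,E,F,H} → run B
t=6: ready={C,D,E,F,G,H} → run D
t=7: ready={C,D,E,F,G,H} → run D
t=8: ready={C,D,E,F,G,H} → run D
t=9: ready={C,D,E,F,G,H} → run D
t=10: ready={C,D,E,F,G,H} → run D
t=11: ready={C,D,E,F,G,H} → run D
t=12: ready={C,D,E,F,G,H} → run D
t=13: ready={C,D,E,F,G,H} → run D
t=14: ready={C,E,F,G,H} → run E
t=15: ready={C,E,F,G,H} → run E
t=16: ready={C,E,F,G,H} → run E
t=17: ready={C,E,F,G,H} → run E
t=18: ready={C,E,F,G,H} → run E
t=19: ready={C,E,F,G,H} → run E
t=20: ready={C,F,G,H} → run C
t=21: ready={C,F,G,H} → run C
t=22: ready={C,F,G,H} → run C
t=23: ready={C,F,G,H} → run C
t=24: ready={C,F,G,H} → run C
t=25: ready={C,F,G,H} → run C
t=26: ready={F,G,H} → run G
t=27: ready={F,G,H} → run G
t=28: ready={F,G,H} → run G
t=29: ready={F,H} → run H
t=30: ready={F,H} → run H
t=31: ready={F,H} → run H
t=32: ready={F,H} → run H
t=33: ready={F,H} → run H
t=34: ready={F,H} → run H
t=35: ready={F} → run F
t=36: ready={F} → run F
t=37: ready={F} → run F
t=38: ready={F} → run F
t=39: ready={F} → run F
t=40: ready={F} → run F
t=41: ready={F} → run F
t=42: (idle)
t=43: (idle)
t=44: (idle)
t=45: (idle)
t=46: (idle)
t=47: (idle)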